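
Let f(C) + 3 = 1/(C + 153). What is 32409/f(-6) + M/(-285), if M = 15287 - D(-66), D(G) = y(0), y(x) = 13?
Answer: -272899123/25080 ≈ -10881.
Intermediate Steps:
D(G) = 13
M = 15274 (M = 15287 - 1*13 = 15287 - 13 = 15274)
f(C) = -3 + 1/(153 + C) (f(C) = -3 + 1/(C + 153) = -3 + 1/(153 + C))
32409/f(-6) + M/(-285) = 32409/(((-458 - 3*(-6))/(153 - 6))) + 15274/(-285) = 32409/(((-458 + 18)/147)) + 15274*(-1/285) = 32409/(((1/147)*(-440))) - 15274/285 = 32409/(-440/147) - 15274/285 = 32409*(-147/440) - 15274/285 = -4764123/440 - 15274/285 = -272899123/25080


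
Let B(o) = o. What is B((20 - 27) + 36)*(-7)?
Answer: -203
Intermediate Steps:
B((20 - 27) + 36)*(-7) = ((20 - 27) + 36)*(-7) = (-7 + 36)*(-7) = 29*(-7) = -203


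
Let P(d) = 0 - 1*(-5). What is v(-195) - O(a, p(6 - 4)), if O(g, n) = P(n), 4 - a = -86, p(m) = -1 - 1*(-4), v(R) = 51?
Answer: 46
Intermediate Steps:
p(m) = 3 (p(m) = -1 + 4 = 3)
a = 90 (a = 4 - 1*(-86) = 4 + 86 = 90)
P(d) = 5 (P(d) = 0 + 5 = 5)
O(g, n) = 5
v(-195) - O(a, p(6 - 4)) = 51 - 1*5 = 51 - 5 = 46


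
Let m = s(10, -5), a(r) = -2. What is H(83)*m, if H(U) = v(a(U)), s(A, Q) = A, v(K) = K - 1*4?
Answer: -60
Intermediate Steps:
v(K) = -4 + K (v(K) = K - 4 = -4 + K)
H(U) = -6 (H(U) = -4 - 2 = -6)
m = 10
H(83)*m = -6*10 = -60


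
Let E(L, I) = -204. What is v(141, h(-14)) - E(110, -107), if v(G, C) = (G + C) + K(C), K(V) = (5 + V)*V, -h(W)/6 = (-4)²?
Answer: 8985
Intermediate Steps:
h(W) = -96 (h(W) = -6*(-4)² = -6*16 = -96)
K(V) = V*(5 + V)
v(G, C) = C + G + C*(5 + C) (v(G, C) = (G + C) + C*(5 + C) = (C + G) + C*(5 + C) = C + G + C*(5 + C))
v(141, h(-14)) - E(110, -107) = (-96 + 141 - 96*(5 - 96)) - 1*(-204) = (-96 + 141 - 96*(-91)) + 204 = (-96 + 141 + 8736) + 204 = 8781 + 204 = 8985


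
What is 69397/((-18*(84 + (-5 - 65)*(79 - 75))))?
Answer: 69397/3528 ≈ 19.670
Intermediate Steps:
69397/((-18*(84 + (-5 - 65)*(79 - 75)))) = 69397/((-18*(84 - 70*4))) = 69397/((-18*(84 - 280))) = 69397/((-18*(-196))) = 69397/3528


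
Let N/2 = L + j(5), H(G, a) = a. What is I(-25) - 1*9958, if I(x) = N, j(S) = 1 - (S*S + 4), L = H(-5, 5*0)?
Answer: -10014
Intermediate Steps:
L = 0 (L = 5*0 = 0)
j(S) = -3 - S² (j(S) = 1 - (S² + 4) = 1 - (4 + S²) = 1 + (-4 - S²) = -3 - S²)
N = -56 (N = 2*(0 + (-3 - 1*5²)) = 2*(0 + (-3 - 1*25)) = 2*(0 + (-3 - 25)) = 2*(0 - 28) = 2*(-28) = -56)
I(x) = -56
I(-25) - 1*9958 = -56 - 1*9958 = -56 - 9958 = -10014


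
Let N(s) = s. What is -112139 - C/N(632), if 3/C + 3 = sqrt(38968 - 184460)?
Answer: -10311924755839/91956632 + 3*I*sqrt(36373)/45978316 ≈ -1.1214e+5 + 1.2444e-5*I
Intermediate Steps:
C = 3/(-3 + 2*I*sqrt(36373)) (C = 3/(-3 + sqrt(38968 - 184460)) = 3/(-3 + sqrt(-145492)) = 3/(-3 + 2*I*sqrt(36373)) ≈ -6.1855e-5 - 0.0078646*I)
-112139 - C/N(632) = -112139 - (-9/145501 - 6*I*sqrt(36373)/145501)/632 = -112139 - (-9/91956632 - 3*I*sqrt(36373)/45978316) = -112139 + (9/91956632 + 3*I*sqrt(36373)/45978316) = -10311924755839/91956632 + 3*I*sqrt(36373)/45978316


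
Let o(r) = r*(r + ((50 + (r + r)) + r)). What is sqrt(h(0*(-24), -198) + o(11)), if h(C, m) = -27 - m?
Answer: sqrt(1205) ≈ 34.713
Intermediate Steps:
o(r) = r*(50 + 4*r) (o(r) = r*(r + ((50 + 2*r) + r)) = r*(r + (50 + 3*r)) = r*(50 + 4*r))
sqrt(h(0*(-24), -198) + o(11)) = sqrt((-27 - 1*(-198)) + 2*11*(25 + 2*11)) = sqrt((-27 + 198) + 2*11*(25 + 22)) = sqrt(171 + 2*11*47) = sqrt(171 + 1034) = sqrt(1205)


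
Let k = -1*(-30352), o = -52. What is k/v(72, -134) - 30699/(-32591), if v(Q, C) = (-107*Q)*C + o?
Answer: 8169822137/8410791961 ≈ 0.97135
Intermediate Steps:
v(Q, C) = -52 - 107*C*Q (v(Q, C) = (-107*Q)*C - 52 = -107*C*Q - 52 = -52 - 107*C*Q)
k = 30352
k/v(72, -134) - 30699/(-32591) = 30352/(-52 - 107*(-134)*72) - 30699/(-32591) = 30352/(-52 + 1032336) - 30699*(-1/32591) = 30352/1032284 + 30699/32591 = 30352*(1/1032284) + 30699/32591 = 7588/258071 + 30699/32591 = 8169822137/8410791961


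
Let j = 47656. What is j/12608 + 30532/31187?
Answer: 233899391/49150712 ≈ 4.7588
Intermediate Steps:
j/12608 + 30532/31187 = 47656/12608 + 30532/31187 = 47656*(1/12608) + 30532*(1/31187) = 5957/1576 + 30532/31187 = 233899391/49150712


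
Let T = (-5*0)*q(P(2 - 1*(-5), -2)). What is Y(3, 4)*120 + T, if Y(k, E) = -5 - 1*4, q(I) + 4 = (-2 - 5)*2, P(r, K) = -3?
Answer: -1080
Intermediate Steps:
q(I) = -18 (q(I) = -4 + (-2 - 5)*2 = -4 - 7*2 = -4 - 14 = -18)
Y(k, E) = -9 (Y(k, E) = -5 - 4 = -9)
T = 0 (T = -5*0*(-18) = 0*(-18) = 0)
Y(3, 4)*120 + T = -9*120 + 0 = -1080 + 0 = -1080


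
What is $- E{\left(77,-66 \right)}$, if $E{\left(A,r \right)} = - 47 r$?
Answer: $-3102$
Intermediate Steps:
$- E{\left(77,-66 \right)} = - \left(-47\right) \left(-66\right) = \left(-1\right) 3102 = -3102$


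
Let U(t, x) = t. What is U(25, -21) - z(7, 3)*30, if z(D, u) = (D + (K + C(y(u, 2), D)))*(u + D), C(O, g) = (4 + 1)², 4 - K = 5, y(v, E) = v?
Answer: -9275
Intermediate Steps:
K = -1 (K = 4 - 1*5 = 4 - 5 = -1)
C(O, g) = 25 (C(O, g) = 5² = 25)
z(D, u) = (24 + D)*(D + u) (z(D, u) = (D + (-1 + 25))*(u + D) = (D + 24)*(D + u) = (24 + D)*(D + u))
U(25, -21) - z(7, 3)*30 = 25 - (7² + 24*7 + 24*3 + 7*3)*30 = 25 - (49 + 168 + 72 + 21)*30 = 25 - 310*30 = 25 - 1*9300 = 25 - 9300 = -9275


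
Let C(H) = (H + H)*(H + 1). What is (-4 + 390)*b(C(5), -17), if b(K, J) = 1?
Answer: 386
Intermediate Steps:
C(H) = 2*H*(1 + H) (C(H) = (2*H)*(1 + H) = 2*H*(1 + H))
(-4 + 390)*b(C(5), -17) = (-4 + 390)*1 = 386*1 = 386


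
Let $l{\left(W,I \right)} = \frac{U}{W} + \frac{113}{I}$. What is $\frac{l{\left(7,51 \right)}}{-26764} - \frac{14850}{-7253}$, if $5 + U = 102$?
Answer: $\frac{70923195043}{34650293622} \approx 2.0468$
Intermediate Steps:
$U = 97$ ($U = -5 + 102 = 97$)
$l{\left(W,I \right)} = \frac{97}{W} + \frac{113}{I}$
$\frac{l{\left(7,51 \right)}}{-26764} - \frac{14850}{-7253} = \frac{\frac{97}{7} + \frac{113}{51}}{-26764} - \frac{14850}{-7253} = \left(97 \cdot \frac{1}{7} + 113 \cdot \frac{1}{51}\right) \left(- \frac{1}{26764}\right) - - \frac{14850}{7253} = \left(\frac{97}{7} + \frac{113}{51}\right) \left(- \frac{1}{26764}\right) + \frac{14850}{7253} = \frac{5738}{357} \left(- \frac{1}{26764}\right) + \frac{14850}{7253} = - \frac{2869}{4777374} + \frac{14850}{7253} = \frac{70923195043}{34650293622}$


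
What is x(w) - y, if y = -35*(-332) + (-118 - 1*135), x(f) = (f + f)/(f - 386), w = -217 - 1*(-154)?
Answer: -5103657/449 ≈ -11367.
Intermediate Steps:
w = -63 (w = -217 + 154 = -63)
x(f) = 2*f/(-386 + f) (x(f) = (2*f)/(-386 + f) = 2*f/(-386 + f))
y = 11367 (y = 11620 + (-118 - 135) = 11620 - 253 = 11367)
x(w) - y = 2*(-63)/(-386 - 63) - 1*11367 = 2*(-63)/(-449) - 11367 = 2*(-63)*(-1/449) - 11367 = 126/449 - 11367 = -5103657/449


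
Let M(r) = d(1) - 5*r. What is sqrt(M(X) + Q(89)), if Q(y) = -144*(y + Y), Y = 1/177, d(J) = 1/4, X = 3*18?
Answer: I*sqrt(182217311)/118 ≈ 114.4*I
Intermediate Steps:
X = 54
d(J) = 1/4
Y = 1/177 ≈ 0.0056497
M(r) = 1/4 - 5*r
Q(y) = -48/59 - 144*y (Q(y) = -144*(y + 1/177) = -144*(1/177 + y) = -48/59 - 144*y)
sqrt(M(X) + Q(89)) = sqrt((1/4 - 5*54) + (-48/59 - 144*89)) = sqrt((1/4 - 270) + (-48/59 - 12816)) = sqrt(-1079/4 - 756192/59) = sqrt(-3088429/236) = I*sqrt(182217311)/118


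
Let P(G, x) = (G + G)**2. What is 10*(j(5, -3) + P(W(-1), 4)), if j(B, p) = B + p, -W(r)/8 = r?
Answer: 2580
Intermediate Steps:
W(r) = -8*r
P(G, x) = 4*G**2 (P(G, x) = (2*G)**2 = 4*G**2)
10*(j(5, -3) + P(W(-1), 4)) = 10*((5 - 3) + 4*(-8*(-1))**2) = 10*(2 + 4*8**2) = 10*(2 + 4*64) = 10*(2 + 256) = 10*258 = 2580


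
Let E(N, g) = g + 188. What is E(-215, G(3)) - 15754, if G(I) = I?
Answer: -15563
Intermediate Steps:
E(N, g) = 188 + g
E(-215, G(3)) - 15754 = (188 + 3) - 15754 = 191 - 15754 = -15563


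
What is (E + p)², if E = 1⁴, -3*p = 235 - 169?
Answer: 441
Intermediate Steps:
p = -22 (p = -(235 - 169)/3 = -⅓*66 = -22)
E = 1
(E + p)² = (1 - 22)² = (-21)² = 441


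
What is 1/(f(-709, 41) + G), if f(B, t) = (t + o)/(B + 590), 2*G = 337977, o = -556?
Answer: 238/40220293 ≈ 5.9174e-6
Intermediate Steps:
G = 337977/2 (G = (½)*337977 = 337977/2 ≈ 1.6899e+5)
f(B, t) = (-556 + t)/(590 + B) (f(B, t) = (t - 556)/(B + 590) = (-556 + t)/(590 + B))
1/(f(-709, 41) + G) = 1/((-556 + 41)/(590 - 709) + 337977/2) = 1/(-515/(-119) + 337977/2) = 1/(-1/119*(-515) + 337977/2) = 1/(515/119 + 337977/2) = 1/(40220293/238) = 238/40220293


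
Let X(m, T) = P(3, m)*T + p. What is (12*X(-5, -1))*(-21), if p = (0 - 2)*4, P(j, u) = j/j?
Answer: 2268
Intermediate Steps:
P(j, u) = 1
p = -8 (p = -2*4 = -8)
X(m, T) = -8 + T (X(m, T) = 1*T - 8 = T - 8 = -8 + T)
(12*X(-5, -1))*(-21) = (12*(-8 - 1))*(-21) = (12*(-9))*(-21) = -108*(-21) = 2268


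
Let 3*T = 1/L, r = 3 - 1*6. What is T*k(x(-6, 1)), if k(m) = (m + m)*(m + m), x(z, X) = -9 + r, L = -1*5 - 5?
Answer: -96/5 ≈ -19.200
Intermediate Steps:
r = -3 (r = 3 - 6 = -3)
L = -10 (L = -5 - 5 = -10)
x(z, X) = -12 (x(z, X) = -9 - 3 = -12)
k(m) = 4*m² (k(m) = (2*m)*(2*m) = 4*m²)
T = -1/30 (T = (⅓)/(-10) = (⅓)*(-⅒) = -1/30 ≈ -0.033333)
T*k(x(-6, 1)) = -2*(-12)²/15 = -2*144/15 = -1/30*576 = -96/5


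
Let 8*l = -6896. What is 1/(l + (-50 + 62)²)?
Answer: -1/718 ≈ -0.0013928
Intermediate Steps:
l = -862 (l = (⅛)*(-6896) = -862)
1/(l + (-50 + 62)²) = 1/(-862 + (-50 + 62)²) = 1/(-862 + 12²) = 1/(-862 + 144) = 1/(-718) = -1/718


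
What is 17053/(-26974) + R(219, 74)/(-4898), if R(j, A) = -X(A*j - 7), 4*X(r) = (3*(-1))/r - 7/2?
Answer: -5413653801137/8560760174992 ≈ -0.63238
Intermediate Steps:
X(r) = -7/8 - 3/(4*r) (X(r) = ((3*(-1))/r - 7/2)/4 = (-3/r - 7*1/2)/4 = (-3/r - 7/2)/4 = (-7/2 - 3/r)/4 = -7/8 - 3/(4*r))
R(j, A) = -(43 - 7*A*j)/(8*(-7 + A*j)) (R(j, A) = -(-6 - 7*(A*j - 7))/(8*(A*j - 7)) = -(-6 - 7*(-7 + A*j))/(8*(-7 + A*j)) = -(-6 + (49 - 7*A*j))/(8*(-7 + A*j)) = -(43 - 7*A*j)/(8*(-7 + A*j)))
17053/(-26974) + R(219, 74)/(-4898) = 17053/(-26974) + ((-43 + 7*74*219)/(8*(-7 + 74*219)))/(-4898) = 17053*(-1/26974) + ((-43 + 113442)/(8*(-7 + 16206)))*(-1/4898) = -17053/26974 + ((1/8)*113399/16199)*(-1/4898) = -17053/26974 + ((1/8)*(1/16199)*113399)*(-1/4898) = -17053/26974 + (113399/129592)*(-1/4898) = -17053/26974 - 113399/634741616 = -5413653801137/8560760174992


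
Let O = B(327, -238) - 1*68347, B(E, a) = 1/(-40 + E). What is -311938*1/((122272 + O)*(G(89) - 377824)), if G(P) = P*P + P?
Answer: 44763103/2861708747732 ≈ 1.5642e-5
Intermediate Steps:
O = -19615588/287 (O = 1/(-40 + 327) - 1*68347 = 1/287 - 68347 = -19615588/287 ≈ -68347.)
G(P) = P + P² (G(P) = P² + P = P + P²)
-311938*1/((122272 + O)*(G(89) - 377824)) = -311938*1/((122272 - 19615588/287)*(89*(1 + 89) - 377824)) = -311938*287/(15476476*(89*90 - 377824)) = -311938*287/(15476476*(8010 - 377824)) = -311938/((15476476/287)*(-369814)) = -311938/(-5723417495464/287) = -311938*(-287/5723417495464) = 44763103/2861708747732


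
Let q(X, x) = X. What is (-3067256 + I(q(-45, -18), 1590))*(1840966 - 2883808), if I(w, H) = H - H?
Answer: 3198663381552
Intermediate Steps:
I(w, H) = 0
(-3067256 + I(q(-45, -18), 1590))*(1840966 - 2883808) = (-3067256 + 0)*(1840966 - 2883808) = -3067256*(-1042842) = 3198663381552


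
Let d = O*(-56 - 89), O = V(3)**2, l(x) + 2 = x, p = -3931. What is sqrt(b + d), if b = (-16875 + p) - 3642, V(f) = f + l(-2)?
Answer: I*sqrt(24593) ≈ 156.82*I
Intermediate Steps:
l(x) = -2 + x
V(f) = -4 + f (V(f) = f + (-2 - 2) = f - 4 = -4 + f)
O = 1 (O = (-4 + 3)**2 = (-1)**2 = 1)
d = -145 (d = 1*(-56 - 89) = 1*(-145) = -145)
b = -24448 (b = (-16875 - 3931) - 3642 = -20806 - 3642 = -24448)
sqrt(b + d) = sqrt(-24448 - 145) = sqrt(-24593) = I*sqrt(24593)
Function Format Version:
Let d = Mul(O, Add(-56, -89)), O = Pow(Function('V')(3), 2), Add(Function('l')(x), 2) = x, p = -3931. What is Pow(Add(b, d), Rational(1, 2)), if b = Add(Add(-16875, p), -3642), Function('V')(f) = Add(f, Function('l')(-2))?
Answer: Mul(I, Pow(24593, Rational(1, 2))) ≈ Mul(156.82, I)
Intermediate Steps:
Function('l')(x) = Add(-2, x)
Function('V')(f) = Add(-4, f) (Function('V')(f) = Add(f, Add(-2, -2)) = Add(f, -4) = Add(-4, f))
O = 1 (O = Pow(Add(-4, 3), 2) = Pow(-1, 2) = 1)
d = -145 (d = Mul(1, Add(-56, -89)) = Mul(1, -145) = -145)
b = -24448 (b = Add(Add(-16875, -3931), -3642) = Add(-20806, -3642) = -24448)
Pow(Add(b, d), Rational(1, 2)) = Pow(Add(-24448, -145), Rational(1, 2)) = Pow(-24593, Rational(1, 2)) = Mul(I, Pow(24593, Rational(1, 2)))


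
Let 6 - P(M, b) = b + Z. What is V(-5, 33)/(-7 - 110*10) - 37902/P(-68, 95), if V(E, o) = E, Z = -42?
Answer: 41957749/52029 ≈ 806.43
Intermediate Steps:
P(M, b) = 48 - b (P(M, b) = 6 - (b - 42) = 6 - (-42 + b) = 6 + (42 - b) = 48 - b)
V(-5, 33)/(-7 - 110*10) - 37902/P(-68, 95) = -5/(-7 - 110*10) - 37902/(48 - 1*95) = -5/(-7 - 1100) - 37902/(48 - 95) = -5/(-1107) - 37902/(-47) = -5*(-1/1107) - 37902*(-1/47) = 5/1107 + 37902/47 = 41957749/52029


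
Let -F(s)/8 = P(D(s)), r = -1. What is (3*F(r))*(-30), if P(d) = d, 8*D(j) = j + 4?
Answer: 270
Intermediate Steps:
D(j) = ½ + j/8 (D(j) = (j + 4)/8 = (4 + j)/8 = ½ + j/8)
F(s) = -4 - s (F(s) = -8*(½ + s/8) = -4 - s)
(3*F(r))*(-30) = (3*(-4 - 1*(-1)))*(-30) = (3*(-4 + 1))*(-30) = (3*(-3))*(-30) = -9*(-30) = 270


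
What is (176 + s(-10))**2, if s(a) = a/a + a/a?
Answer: 31684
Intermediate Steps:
s(a) = 2 (s(a) = 1 + 1 = 2)
(176 + s(-10))**2 = (176 + 2)**2 = 178**2 = 31684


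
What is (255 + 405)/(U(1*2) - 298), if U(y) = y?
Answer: -165/74 ≈ -2.2297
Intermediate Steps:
(255 + 405)/(U(1*2) - 298) = (255 + 405)/(1*2 - 298) = 660/(2 - 298) = 660/(-296) = 660*(-1/296) = -165/74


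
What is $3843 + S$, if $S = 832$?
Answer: $4675$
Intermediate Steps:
$3843 + S = 3843 + 832 = 4675$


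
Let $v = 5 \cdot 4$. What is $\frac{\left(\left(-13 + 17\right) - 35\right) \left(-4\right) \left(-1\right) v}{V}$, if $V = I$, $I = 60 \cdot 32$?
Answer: $- \frac{31}{24} \approx -1.2917$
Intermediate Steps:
$I = 1920$
$V = 1920$
$v = 20$
$\frac{\left(\left(-13 + 17\right) - 35\right) \left(-4\right) \left(-1\right) v}{V} = \frac{\left(\left(-13 + 17\right) - 35\right) \left(-4\right) \left(-1\right) 20}{1920} = \left(4 - 35\right) 4 \cdot 20 \cdot \frac{1}{1920} = \left(-31\right) 80 \cdot \frac{1}{1920} = \left(-2480\right) \frac{1}{1920} = - \frac{31}{24}$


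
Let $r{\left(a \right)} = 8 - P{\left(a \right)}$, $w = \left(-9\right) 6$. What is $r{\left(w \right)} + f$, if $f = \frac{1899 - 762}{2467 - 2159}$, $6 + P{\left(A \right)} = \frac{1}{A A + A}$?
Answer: $\frac{7797365}{440748} \approx 17.691$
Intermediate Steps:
$P{\left(A \right)} = -6 + \frac{1}{A + A^{2}}$ ($P{\left(A \right)} = -6 + \frac{1}{A A + A} = -6 + \frac{1}{A^{2} + A} = -6 + \frac{1}{A + A^{2}}$)
$w = -54$
$f = \frac{1137}{308} \approx 3.6916$
$r{\left(a \right)} = 8 - \frac{1 - 6 a - 6 a^{2}}{a \left(1 + a\right)}$
$r{\left(w \right)} + f = \frac{-1 + 14 \left(-54\right) + 14 \left(-54\right)^{2}}{\left(-54\right) \left(1 - 54\right)} + \frac{1137}{308} = - \frac{-1 - 756 + 14 \cdot 2916}{54 \left(-53\right)} + \frac{1137}{308} = \left(- \frac{1}{54}\right) \left(- \frac{1}{53}\right) \left(-1 - 756 + 40824\right) + \frac{1137}{308} = \left(- \frac{1}{54}\right) \left(- \frac{1}{53}\right) 40067 + \frac{1137}{308} = \frac{40067}{2862} + \frac{1137}{308} = \frac{7797365}{440748}$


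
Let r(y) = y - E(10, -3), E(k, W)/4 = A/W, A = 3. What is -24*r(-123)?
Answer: 2856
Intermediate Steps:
E(k, W) = 12/W (E(k, W) = 4*(3/W) = 12/W)
r(y) = 4 + y (r(y) = y - 12/(-3) = y - 12*(-1)/3 = y - 1*(-4) = y + 4 = 4 + y)
-24*r(-123) = -24*(4 - 123) = -24*(-119) = 2856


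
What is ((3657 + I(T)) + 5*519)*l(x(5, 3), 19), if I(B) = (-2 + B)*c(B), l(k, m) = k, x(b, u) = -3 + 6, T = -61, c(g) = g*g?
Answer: -684513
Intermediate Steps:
c(g) = g**2
x(b, u) = 3
I(B) = B**2*(-2 + B) (I(B) = (-2 + B)*B**2 = B**2*(-2 + B))
((3657 + I(T)) + 5*519)*l(x(5, 3), 19) = ((3657 + (-61)**2*(-2 - 61)) + 5*519)*3 = ((3657 + 3721*(-63)) + 2595)*3 = ((3657 - 234423) + 2595)*3 = (-230766 + 2595)*3 = -228171*3 = -684513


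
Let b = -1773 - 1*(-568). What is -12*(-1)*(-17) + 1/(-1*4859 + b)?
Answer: -1237057/6064 ≈ -204.00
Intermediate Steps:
b = -1205 (b = -1773 + 568 = -1205)
-12*(-1)*(-17) + 1/(-1*4859 + b) = -12*(-1)*(-17) + 1/(-1*4859 - 1205) = 12*(-17) + 1/(-4859 - 1205) = -204 + 1/(-6064) = -204 - 1/6064 = -1237057/6064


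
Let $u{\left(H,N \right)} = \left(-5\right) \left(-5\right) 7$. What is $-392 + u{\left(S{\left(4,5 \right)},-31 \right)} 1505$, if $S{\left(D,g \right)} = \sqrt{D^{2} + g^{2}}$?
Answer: $262983$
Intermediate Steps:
$u{\left(H,N \right)} = 175$ ($u{\left(H,N \right)} = 25 \cdot 7 = 175$)
$-392 + u{\left(S{\left(4,5 \right)},-31 \right)} 1505 = -392 + 175 \cdot 1505 = -392 + 263375 = 262983$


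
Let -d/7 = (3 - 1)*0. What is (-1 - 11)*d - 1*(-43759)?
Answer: 43759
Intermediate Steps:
d = 0 (d = -7*(3 - 1)*0 = -14*0 = -7*0 = 0)
(-1 - 11)*d - 1*(-43759) = (-1 - 11)*0 - 1*(-43759) = -12*0 + 43759 = 0 + 43759 = 43759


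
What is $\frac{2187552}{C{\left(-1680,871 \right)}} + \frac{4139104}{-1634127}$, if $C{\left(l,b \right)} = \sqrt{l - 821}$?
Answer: $- \frac{4139104}{1634127} - \frac{2187552 i \sqrt{2501}}{2501} \approx -2.5329 - 43742.0 i$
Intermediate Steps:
$C{\left(l,b \right)} = \sqrt{-821 + l}$
$\frac{2187552}{C{\left(-1680,871 \right)}} + \frac{4139104}{-1634127} = \frac{2187552}{\sqrt{-821 - 1680}} + \frac{4139104}{-1634127} = \frac{2187552}{\sqrt{-2501}} + 4139104 \left(- \frac{1}{1634127}\right) = \frac{2187552}{i \sqrt{2501}} - \frac{4139104}{1634127} = 2187552 \left(- \frac{i \sqrt{2501}}{2501}\right) - \frac{4139104}{1634127} = - \frac{2187552 i \sqrt{2501}}{2501} - \frac{4139104}{1634127} = - \frac{4139104}{1634127} - \frac{2187552 i \sqrt{2501}}{2501}$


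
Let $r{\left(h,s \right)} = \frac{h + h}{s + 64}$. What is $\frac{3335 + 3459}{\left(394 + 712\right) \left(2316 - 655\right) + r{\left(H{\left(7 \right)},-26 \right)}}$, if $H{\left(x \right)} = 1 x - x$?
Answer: $\frac{43}{11627} \approx 0.0036983$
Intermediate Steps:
$H{\left(x \right)} = 0$ ($H{\left(x \right)} = x - x = 0$)
$r{\left(h,s \right)} = \frac{2 h}{64 + s}$
$\frac{3335 + 3459}{\left(394 + 712\right) \left(2316 - 655\right) + r{\left(H{\left(7 \right)},-26 \right)}} = \frac{3335 + 3459}{\left(394 + 712\right) \left(2316 - 655\right) + 2 \cdot 0 \frac{1}{64 - 26}} = \frac{6794}{1106 \cdot 1661 + 2 \cdot 0 \cdot \frac{1}{38}} = \frac{6794}{1837066 + 2 \cdot 0 \cdot \frac{1}{38}} = \frac{6794}{1837066 + 0} = \frac{6794}{1837066} = 6794 \cdot \frac{1}{1837066} = \frac{43}{11627}$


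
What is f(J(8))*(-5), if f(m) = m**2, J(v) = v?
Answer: -320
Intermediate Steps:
f(J(8))*(-5) = 8**2*(-5) = 64*(-5) = -320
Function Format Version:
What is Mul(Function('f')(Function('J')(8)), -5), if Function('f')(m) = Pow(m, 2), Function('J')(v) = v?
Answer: -320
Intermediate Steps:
Mul(Function('f')(Function('J')(8)), -5) = Mul(Pow(8, 2), -5) = Mul(64, -5) = -320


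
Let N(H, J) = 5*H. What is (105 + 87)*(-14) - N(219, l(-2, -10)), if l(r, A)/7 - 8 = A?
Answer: -3783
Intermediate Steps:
l(r, A) = 56 + 7*A
(105 + 87)*(-14) - N(219, l(-2, -10)) = (105 + 87)*(-14) - 5*219 = 192*(-14) - 1*1095 = -2688 - 1095 = -3783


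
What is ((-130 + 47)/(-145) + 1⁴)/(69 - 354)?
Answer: -4/725 ≈ -0.0055172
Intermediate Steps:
((-130 + 47)/(-145) + 1⁴)/(69 - 354) = (-83*(-1/145) + 1)/(-285) = (83/145 + 1)*(-1/285) = (228/145)*(-1/285) = -4/725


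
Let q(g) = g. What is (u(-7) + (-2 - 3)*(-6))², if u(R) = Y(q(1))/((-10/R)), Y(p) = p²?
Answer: 94249/100 ≈ 942.49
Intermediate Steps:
u(R) = -R/10 (u(R) = 1²/((-10/R)) = 1*(-R/10) = -R/10)
(u(-7) + (-2 - 3)*(-6))² = (-⅒*(-7) + (-2 - 3)*(-6))² = (7/10 - 5*(-6))² = (7/10 + 30)² = (307/10)² = 94249/100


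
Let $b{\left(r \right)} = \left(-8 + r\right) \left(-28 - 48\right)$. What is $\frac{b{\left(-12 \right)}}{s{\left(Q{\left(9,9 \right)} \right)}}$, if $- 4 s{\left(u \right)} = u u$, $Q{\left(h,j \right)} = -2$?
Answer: $-1520$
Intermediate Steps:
$s{\left(u \right)} = - \frac{u^{2}}{4}$ ($s{\left(u \right)} = - \frac{u u}{4} = - \frac{u^{2}}{4}$)
$b{\left(r \right)} = 608 - 76 r$ ($b{\left(r \right)} = \left(-8 + r\right) \left(-76\right) = 608 - 76 r$)
$\frac{b{\left(-12 \right)}}{s{\left(Q{\left(9,9 \right)} \right)}} = \frac{608 - -912}{\left(- \frac{1}{4}\right) \left(-2\right)^{2}} = \frac{608 + 912}{\left(- \frac{1}{4}\right) 4} = \frac{1520}{-1} = 1520 \left(-1\right) = -1520$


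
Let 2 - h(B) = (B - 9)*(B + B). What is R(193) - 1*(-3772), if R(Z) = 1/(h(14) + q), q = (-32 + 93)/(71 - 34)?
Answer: 19029703/5045 ≈ 3772.0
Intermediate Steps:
h(B) = 2 - 2*B*(-9 + B) (h(B) = 2 - (B - 9)*(B + B) = 2 - (-9 + B)*2*B = 2 - 2*B*(-9 + B))
q = 61/37 ≈ 1.6486
R(Z) = -37/5045 (R(Z) = 1/((2 - 2*14**2 + 18*14) + 61/37) = 1/((2 - 2*196 + 252) + 61/37) = 1/((2 - 392 + 252) + 61/37) = 1/(-138 + 61/37) = 1/(-5045/37) = -37/5045)
R(193) - 1*(-3772) = -37/5045 - 1*(-3772) = -37/5045 + 3772 = 19029703/5045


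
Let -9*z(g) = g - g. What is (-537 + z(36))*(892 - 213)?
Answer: -364623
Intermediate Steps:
z(g) = 0 (z(g) = -(g - g)/9 = -⅑*0 = 0)
(-537 + z(36))*(892 - 213) = (-537 + 0)*(892 - 213) = -537*679 = -364623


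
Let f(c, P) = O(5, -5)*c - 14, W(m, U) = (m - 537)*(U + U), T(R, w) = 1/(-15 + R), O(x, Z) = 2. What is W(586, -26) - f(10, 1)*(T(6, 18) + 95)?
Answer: -9352/3 ≈ -3117.3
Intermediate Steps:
W(m, U) = 2*U*(-537 + m) (W(m, U) = (-537 + m)*(2*U) = 2*U*(-537 + m))
f(c, P) = -14 + 2*c (f(c, P) = 2*c - 14 = -14 + 2*c)
W(586, -26) - f(10, 1)*(T(6, 18) + 95) = 2*(-26)*(-537 + 586) - (-14 + 2*10)*(1/(-15 + 6) + 95) = 2*(-26)*49 - (-14 + 20)*(1/(-9) + 95) = -2548 - 6*(-⅑ + 95) = -2548 - 6*854/9 = -2548 - 1*1708/3 = -2548 - 1708/3 = -9352/3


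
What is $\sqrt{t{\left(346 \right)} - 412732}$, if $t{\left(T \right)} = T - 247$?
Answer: $i \sqrt{412633} \approx 642.37 i$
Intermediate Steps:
$t{\left(T \right)} = -247 + T$
$\sqrt{t{\left(346 \right)} - 412732} = \sqrt{\left(-247 + 346\right) - 412732} = \sqrt{99 - 412732} = \sqrt{-412633} = i \sqrt{412633}$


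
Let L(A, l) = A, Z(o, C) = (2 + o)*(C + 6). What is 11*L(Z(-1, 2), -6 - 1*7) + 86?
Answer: 174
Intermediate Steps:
Z(o, C) = (2 + o)*(6 + C)
11*L(Z(-1, 2), -6 - 1*7) + 86 = 11*(12 + 2*2 + 6*(-1) + 2*(-1)) + 86 = 11*(12 + 4 - 6 - 2) + 86 = 11*8 + 86 = 88 + 86 = 174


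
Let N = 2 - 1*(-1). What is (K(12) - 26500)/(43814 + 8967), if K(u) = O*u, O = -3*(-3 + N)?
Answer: -26500/52781 ≈ -0.50207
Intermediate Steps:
N = 3 (N = 2 + 1 = 3)
O = 0 (O = -3*(-3 + 3) = -3*0 = 0)
K(u) = 0 (K(u) = 0*u = 0)
(K(12) - 26500)/(43814 + 8967) = (0 - 26500)/(43814 + 8967) = -26500/52781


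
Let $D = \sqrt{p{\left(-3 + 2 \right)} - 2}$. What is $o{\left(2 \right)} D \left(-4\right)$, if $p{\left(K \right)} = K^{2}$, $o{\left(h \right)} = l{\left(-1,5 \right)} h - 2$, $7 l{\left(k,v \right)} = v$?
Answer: $\frac{16 i}{7} \approx 2.2857 i$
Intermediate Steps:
$l{\left(k,v \right)} = \frac{v}{7}$
$o{\left(h \right)} = -2 + \frac{5 h}{7}$ ($o{\left(h \right)} = \frac{1}{7} \cdot 5 h - 2 = \frac{5 h}{7} - 2 = -2 + \frac{5 h}{7}$)
$D = i$ ($D = \sqrt{\left(-3 + 2\right)^{2} - 2} = \sqrt{\left(-1\right)^{2} - 2} = \sqrt{1 - 2} = \sqrt{-1} = i \approx 1.0 i$)
$o{\left(2 \right)} D \left(-4\right) = \left(-2 + \frac{5}{7} \cdot 2\right) i \left(-4\right) = \left(-2 + \frac{10}{7}\right) i \left(-4\right) = - \frac{4 i}{7} \left(-4\right) = \frac{16 i}{7}$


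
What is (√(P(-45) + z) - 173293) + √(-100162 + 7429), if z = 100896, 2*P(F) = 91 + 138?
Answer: -173293 + √404042/2 + I*√92733 ≈ -1.7298e+5 + 304.52*I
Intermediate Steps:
P(F) = 229/2 (P(F) = (91 + 138)/2 = (½)*229 = 229/2)
(√(P(-45) + z) - 173293) + √(-100162 + 7429) = (√(229/2 + 100896) - 173293) + √(-100162 + 7429) = (√(202021/2) - 173293) + √(-92733) = (√404042/2 - 173293) + I*√92733 = (-173293 + √404042/2) + I*√92733 = -173293 + √404042/2 + I*√92733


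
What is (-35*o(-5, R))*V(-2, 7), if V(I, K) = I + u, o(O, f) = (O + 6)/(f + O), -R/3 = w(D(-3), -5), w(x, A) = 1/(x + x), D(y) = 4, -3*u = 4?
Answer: -2800/129 ≈ -21.705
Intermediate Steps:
u = -4/3 (u = -⅓*4 = -4/3 ≈ -1.3333)
w(x, A) = 1/(2*x)
R = -3/8 (R = -3/(2*4) = -3*⅛ = -3/8 ≈ -0.37500)
o(O, f) = (6 + O)/(O + f)
V(I, K) = -4/3 + I (V(I, K) = I - 4/3 = -4/3 + I)
(-35*o(-5, R))*V(-2, 7) = (-35*(6 - 5)/(-5 - 3/8))*(-4/3 - 2) = -35/(-43/8)*(-10/3) = -(-280)/43*(-10/3) = -35*(-8/43)*(-10/3) = (280/43)*(-10/3) = -2800/129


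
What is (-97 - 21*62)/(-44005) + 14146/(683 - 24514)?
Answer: -589155161/1048683155 ≈ -0.56180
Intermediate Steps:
(-97 - 21*62)/(-44005) + 14146/(683 - 24514) = (-97 - 1302)*(-1/44005) + 14146/(-23831) = -1399*(-1/44005) + 14146*(-1/23831) = 1399/44005 - 14146/23831 = -589155161/1048683155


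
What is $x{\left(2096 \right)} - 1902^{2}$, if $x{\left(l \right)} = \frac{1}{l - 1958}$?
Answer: $- \frac{499229351}{138} \approx -3.6176 \cdot 10^{6}$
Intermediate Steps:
$x{\left(l \right)} = \frac{1}{-1958 + l}$
$x{\left(2096 \right)} - 1902^{2} = \frac{1}{-1958 + 2096} - 1902^{2} = \frac{1}{138} - 3617604 = - \frac{499229351}{138}$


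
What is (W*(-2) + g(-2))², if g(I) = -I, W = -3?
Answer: 64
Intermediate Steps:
(W*(-2) + g(-2))² = (-3*(-2) - 1*(-2))² = (6 + 2)² = 8² = 64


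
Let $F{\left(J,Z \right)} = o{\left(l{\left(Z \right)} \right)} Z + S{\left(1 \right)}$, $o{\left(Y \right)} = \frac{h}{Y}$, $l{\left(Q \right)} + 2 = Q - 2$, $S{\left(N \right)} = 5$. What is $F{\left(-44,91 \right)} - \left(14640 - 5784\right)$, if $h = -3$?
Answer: $- \frac{256770}{29} \approx -8854.1$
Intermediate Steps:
$l{\left(Q \right)} = -4 + Q$ ($l{\left(Q \right)} = -2 + \left(Q - 2\right) = -2 + \left(-2 + Q\right) = -4 + Q$)
$o{\left(Y \right)} = - \frac{3}{Y}$
$F{\left(J,Z \right)} = 5 - \frac{3 Z}{-4 + Z}$ ($F{\left(J,Z \right)} = - \frac{3}{-4 + Z} Z + 5 = - \frac{3 Z}{-4 + Z} + 5 = 5 - \frac{3 Z}{-4 + Z}$)
$F{\left(-44,91 \right)} - \left(14640 - 5784\right) = \frac{2 \left(-10 + 91\right)}{-4 + 91} - \left(14640 - 5784\right) = 2 \cdot \frac{1}{87} \cdot 81 - 8856 = \frac{54}{29} - 8856 = - \frac{256770}{29}$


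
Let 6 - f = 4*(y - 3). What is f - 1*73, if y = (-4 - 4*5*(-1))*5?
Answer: -375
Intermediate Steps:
y = 80 (y = (-4 - 20*(-1))*5 = (-4 + 20)*5 = 16*5 = 80)
f = -302 (f = 6 - 4*(80 - 3) = 6 - 4*77 = 6 - 1*308 = 6 - 308 = -302)
f - 1*73 = -302 - 1*73 = -302 - 73 = -375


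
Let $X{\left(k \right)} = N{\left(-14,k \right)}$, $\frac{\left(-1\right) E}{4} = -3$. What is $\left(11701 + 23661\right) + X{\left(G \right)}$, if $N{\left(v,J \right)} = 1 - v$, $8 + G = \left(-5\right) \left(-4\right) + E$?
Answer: $35377$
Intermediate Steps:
$E = 12$ ($E = \left(-4\right) \left(-3\right) = 12$)
$G = 24$ ($G = -8 + \left(\left(-5\right) \left(-4\right) + 12\right) = -8 + \left(20 + 12\right) = -8 + 32 = 24$)
$X{\left(k \right)} = 15$ ($X{\left(k \right)} = 1 - -14 = 1 + 14 = 15$)
$\left(11701 + 23661\right) + X{\left(G \right)} = \left(11701 + 23661\right) + 15 = 35362 + 15 = 35377$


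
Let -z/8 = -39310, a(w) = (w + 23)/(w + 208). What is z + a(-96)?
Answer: 35221687/112 ≈ 3.1448e+5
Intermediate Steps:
a(w) = (23 + w)/(208 + w)
z = 314480 (z = -8*(-39310) = 314480)
z + a(-96) = 314480 + (23 - 96)/(208 - 96) = 314480 - 73/112 = 35221687/112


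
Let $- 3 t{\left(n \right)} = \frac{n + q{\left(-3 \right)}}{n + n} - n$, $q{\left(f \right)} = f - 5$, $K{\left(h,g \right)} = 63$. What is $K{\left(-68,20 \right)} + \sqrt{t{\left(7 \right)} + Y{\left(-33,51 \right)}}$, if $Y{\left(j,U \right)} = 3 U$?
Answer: $63 + \frac{5 \sqrt{1218}}{14} \approx 75.464$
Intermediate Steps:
$q{\left(f \right)} = -5 + f$
$t{\left(n \right)} = \frac{n}{3} - \frac{-8 + n}{6 n}$ ($t{\left(n \right)} = - \frac{\frac{n - 8}{n + n} - n}{3} = - \frac{\frac{n - 8}{2 n} - n}{3} = - \frac{\left(-8 + n\right) \frac{1}{2 n} - n}{3} = - \frac{\frac{-8 + n}{2 n} - n}{3} = - \frac{- n + \frac{-8 + n}{2 n}}{3} = \frac{n}{3} - \frac{-8 + n}{6 n}$)
$K{\left(-68,20 \right)} + \sqrt{t{\left(7 \right)} + Y{\left(-33,51 \right)}} = 63 + \sqrt{\frac{8 + 7 \left(-1 + 2 \cdot 7\right)}{6 \cdot 7} + 3 \cdot 51} = 63 + \sqrt{\frac{1}{6} \cdot \frac{1}{7} \left(8 + 7 \left(-1 + 14\right)\right) + 153} = 63 + \sqrt{\frac{1}{6} \cdot \frac{1}{7} \left(8 + 7 \cdot 13\right) + 153} = 63 + \sqrt{\frac{1}{6} \cdot \frac{1}{7} \left(8 + 91\right) + 153} = 63 + \sqrt{\frac{1}{6} \cdot \frac{1}{7} \cdot 99 + 153} = 63 + \sqrt{\frac{33}{14} + 153} = 63 + \sqrt{\frac{2175}{14}} = 63 + \frac{5 \sqrt{1218}}{14}$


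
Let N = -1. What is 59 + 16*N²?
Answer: 75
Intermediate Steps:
59 + 16*N² = 59 + 16*(-1)² = 59 + 16*1 = 59 + 16 = 75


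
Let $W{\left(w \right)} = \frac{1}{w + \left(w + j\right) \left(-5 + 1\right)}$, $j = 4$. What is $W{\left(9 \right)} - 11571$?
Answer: $- \frac{497554}{43} \approx -11571.0$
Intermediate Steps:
$W{\left(w \right)} = \frac{1}{-16 - 3 w}$ ($W{\left(w \right)} = \frac{1}{w + \left(w + 4\right) \left(-5 + 1\right)} = \frac{1}{w + \left(4 + w\right) \left(-4\right)} = \frac{1}{w - \left(16 + 4 w\right)} = \frac{1}{-16 - 3 w}$)
$W{\left(9 \right)} - 11571 = - \frac{1}{16 + 3 \cdot 9} - 11571 = - \frac{1}{16 + 27} - 11571 = - \frac{1}{43} - 11571 = - \frac{497554}{43}$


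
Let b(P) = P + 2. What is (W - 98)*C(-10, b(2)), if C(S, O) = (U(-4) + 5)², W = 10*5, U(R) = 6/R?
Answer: -588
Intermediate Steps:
b(P) = 2 + P
W = 50
C(S, O) = 49/4 (C(S, O) = (6/(-4) + 5)² = (6*(-¼) + 5)² = (-3/2 + 5)² = (7/2)² = 49/4)
(W - 98)*C(-10, b(2)) = (50 - 98)*(49/4) = -48*49/4 = -588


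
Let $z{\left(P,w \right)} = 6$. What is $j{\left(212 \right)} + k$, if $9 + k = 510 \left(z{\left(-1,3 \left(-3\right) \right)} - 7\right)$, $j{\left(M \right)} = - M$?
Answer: $-731$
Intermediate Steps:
$k = -519$ ($k = -9 + 510 \left(6 - 7\right) = -9 + 510 \left(-1\right) = -9 - 510 = -519$)
$j{\left(212 \right)} + k = \left(-1\right) 212 - 519 = -212 - 519 = -731$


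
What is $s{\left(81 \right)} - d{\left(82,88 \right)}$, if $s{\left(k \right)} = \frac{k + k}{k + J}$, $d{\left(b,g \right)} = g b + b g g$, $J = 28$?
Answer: $- \frac{70002254}{109} \approx -6.4222 \cdot 10^{5}$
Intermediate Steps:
$d{\left(b,g \right)} = b g + b g^{2}$
$s{\left(k \right)} = \frac{2 k}{28 + k}$ ($s{\left(k \right)} = \frac{k + k}{k + 28} = \frac{2 k}{28 + k}$)
$s{\left(81 \right)} - d{\left(82,88 \right)} = 2 \cdot 81 \frac{1}{28 + 81} - 82 \cdot 88 \left(1 + 88\right) = 2 \cdot 81 \cdot \frac{1}{109} - 82 \cdot 88 \cdot 89 = 2 \cdot 81 \cdot \frac{1}{109} - 642224 = \frac{162}{109} - 642224 = - \frac{70002254}{109}$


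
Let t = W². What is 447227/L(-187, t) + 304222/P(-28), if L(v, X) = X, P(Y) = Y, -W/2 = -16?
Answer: -74750243/7168 ≈ -10428.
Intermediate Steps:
W = 32 (W = -2*(-16) = 32)
t = 1024 (t = 32² = 1024)
447227/L(-187, t) + 304222/P(-28) = 447227/1024 + 304222/(-28) = 447227*(1/1024) + 304222*(-1/28) = 447227/1024 - 152111/14 = -74750243/7168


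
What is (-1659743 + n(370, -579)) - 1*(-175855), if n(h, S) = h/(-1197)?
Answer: -1776214306/1197 ≈ -1.4839e+6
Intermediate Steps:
n(h, S) = -h/1197 (n(h, S) = h*(-1/1197) = -h/1197)
(-1659743 + n(370, -579)) - 1*(-175855) = (-1659743 - 1/1197*370) - 1*(-175855) = (-1659743 - 370/1197) + 175855 = -1986712741/1197 + 175855 = -1776214306/1197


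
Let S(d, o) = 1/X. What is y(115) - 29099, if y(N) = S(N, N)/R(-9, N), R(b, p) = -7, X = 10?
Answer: -2036931/70 ≈ -29099.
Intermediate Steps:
S(d, o) = 1/10
y(N) = -1/70 (y(N) = (1/10)/(-7) = (1/10)*(-1/7) = -1/70)
y(115) - 29099 = -1/70 - 29099 = -2036931/70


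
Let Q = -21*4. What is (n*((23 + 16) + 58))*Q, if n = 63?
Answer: -513324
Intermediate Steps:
Q = -84
(n*((23 + 16) + 58))*Q = (63*((23 + 16) + 58))*(-84) = (63*(39 + 58))*(-84) = (63*97)*(-84) = 6111*(-84) = -513324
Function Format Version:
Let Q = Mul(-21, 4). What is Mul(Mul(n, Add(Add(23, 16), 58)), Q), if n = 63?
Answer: -513324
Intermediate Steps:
Q = -84
Mul(Mul(n, Add(Add(23, 16), 58)), Q) = Mul(Mul(63, Add(Add(23, 16), 58)), -84) = Mul(Mul(63, Add(39, 58)), -84) = Mul(Mul(63, 97), -84) = Mul(6111, -84) = -513324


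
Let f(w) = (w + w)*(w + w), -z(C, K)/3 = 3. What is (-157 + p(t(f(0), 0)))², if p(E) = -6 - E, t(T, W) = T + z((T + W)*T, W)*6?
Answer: 11881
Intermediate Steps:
z(C, K) = -9 (z(C, K) = -3*3 = -9)
f(w) = 4*w² (f(w) = (2*w)*(2*w) = 4*w²)
t(T, W) = -54 + T (t(T, W) = T - 9*6 = T - 54 = -54 + T)
(-157 + p(t(f(0), 0)))² = (-157 + (-6 - (-54 + 4*0²)))² = (-157 + (-6 - (-54 + 4*0)))² = (-157 + (-6 - (-54 + 0)))² = (-157 + (-6 - 1*(-54)))² = (-157 + (-6 + 54))² = (-157 + 48)² = (-109)² = 11881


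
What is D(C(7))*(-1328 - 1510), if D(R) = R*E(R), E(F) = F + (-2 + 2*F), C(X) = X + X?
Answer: -1589280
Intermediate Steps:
C(X) = 2*X
E(F) = -2 + 3*F
D(R) = R*(-2 + 3*R)
D(C(7))*(-1328 - 1510) = ((2*7)*(-2 + 3*(2*7)))*(-1328 - 1510) = (14*(-2 + 3*14))*(-2838) = (14*(-2 + 42))*(-2838) = (14*40)*(-2838) = 560*(-2838) = -1589280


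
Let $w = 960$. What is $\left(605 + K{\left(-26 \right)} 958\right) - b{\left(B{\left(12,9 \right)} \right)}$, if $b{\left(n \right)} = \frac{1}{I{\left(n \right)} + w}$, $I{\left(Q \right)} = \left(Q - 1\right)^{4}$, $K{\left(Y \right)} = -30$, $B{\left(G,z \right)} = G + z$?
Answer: $- \frac{4528609601}{160960} \approx -28135.0$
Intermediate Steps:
$I{\left(Q \right)} = \left(-1 + Q\right)^{4}$
$b{\left(n \right)} = \frac{1}{960 + \left(-1 + n\right)^{4}}$ ($b{\left(n \right)} = \frac{1}{\left(-1 + n\right)^{4} + 960} = \frac{1}{960 + \left(-1 + n\right)^{4}}$)
$\left(605 + K{\left(-26 \right)} 958\right) - b{\left(B{\left(12,9 \right)} \right)} = \left(605 - 28740\right) - \frac{1}{960 + \left(-1 + \left(12 + 9\right)\right)^{4}} = \left(605 - 28740\right) - \frac{1}{960 + \left(-1 + 21\right)^{4}} = -28135 - \frac{1}{960 + 20^{4}} = -28135 - \frac{1}{960 + 160000} = -28135 - \frac{1}{160960} = - \frac{4528609601}{160960}$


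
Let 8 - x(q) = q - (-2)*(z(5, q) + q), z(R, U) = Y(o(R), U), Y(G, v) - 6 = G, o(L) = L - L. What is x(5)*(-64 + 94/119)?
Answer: 142918/119 ≈ 1201.0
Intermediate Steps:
o(L) = 0
Y(G, v) = 6 + G
z(R, U) = 6 (z(R, U) = 6 + 0 = 6)
x(q) = -4 - 3*q (x(q) = 8 - (q - (-2)*(6 + q)) = 8 - (q - (-12 - 2*q)) = 8 - (q + (12 + 2*q)) = 8 - (12 + 3*q) = 8 + (-12 - 3*q) = -4 - 3*q)
x(5)*(-64 + 94/119) = (-4 - 3*5)*(-64 + 94/119) = (-4 - 15)*(-64 + 94*(1/119)) = -19*(-64 + 94/119) = -19*(-7522/119) = 142918/119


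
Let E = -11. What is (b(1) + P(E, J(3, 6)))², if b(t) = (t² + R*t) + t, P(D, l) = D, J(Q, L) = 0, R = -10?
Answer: 361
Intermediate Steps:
b(t) = t² - 9*t (b(t) = (t² - 10*t) + t = t² - 9*t)
(b(1) + P(E, J(3, 6)))² = (1*(-9 + 1) - 11)² = (1*(-8) - 11)² = (-8 - 11)² = (-19)² = 361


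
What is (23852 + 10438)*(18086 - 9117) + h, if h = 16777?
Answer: 307563787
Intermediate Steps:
(23852 + 10438)*(18086 - 9117) + h = (23852 + 10438)*(18086 - 9117) + 16777 = 34290*8969 + 16777 = 307547010 + 16777 = 307563787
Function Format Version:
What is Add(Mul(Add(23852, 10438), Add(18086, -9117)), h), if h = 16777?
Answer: 307563787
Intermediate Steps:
Add(Mul(Add(23852, 10438), Add(18086, -9117)), h) = Add(Mul(Add(23852, 10438), Add(18086, -9117)), 16777) = Add(Mul(34290, 8969), 16777) = Add(307547010, 16777) = 307563787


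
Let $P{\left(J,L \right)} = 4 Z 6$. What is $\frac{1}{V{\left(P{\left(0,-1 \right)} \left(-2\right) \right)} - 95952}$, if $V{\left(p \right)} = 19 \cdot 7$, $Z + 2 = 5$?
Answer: $- \frac{1}{95819} \approx -1.0436 \cdot 10^{-5}$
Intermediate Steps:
$Z = 3$ ($Z = -2 + 5 = 3$)
$P{\left(J,L \right)} = 72$ ($P{\left(J,L \right)} = 4 \cdot 3 \cdot 6 = 12 \cdot 6 = 72$)
$V{\left(p \right)} = 133$
$\frac{1}{V{\left(P{\left(0,-1 \right)} \left(-2\right) \right)} - 95952} = \frac{1}{133 - 95952} = \frac{1}{-95819} = - \frac{1}{95819}$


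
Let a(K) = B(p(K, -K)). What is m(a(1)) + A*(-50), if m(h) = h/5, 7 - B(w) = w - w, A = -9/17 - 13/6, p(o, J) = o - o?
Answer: 34732/255 ≈ 136.20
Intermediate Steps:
p(o, J) = 0
A = -275/102 (A = -9*1/17 - 13*1/6 = -9/17 - 13/6 = -275/102 ≈ -2.6961)
B(w) = 7 (B(w) = 7 - (w - w) = 7 - 1*0 = 7 + 0 = 7)
a(K) = 7
m(h) = h/5 (m(h) = h*(1/5) = h/5)
m(a(1)) + A*(-50) = (1/5)*7 - 275/102*(-50) = 7/5 + 6875/51 = 34732/255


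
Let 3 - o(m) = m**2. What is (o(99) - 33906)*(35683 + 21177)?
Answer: -2485009440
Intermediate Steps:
o(m) = 3 - m**2
(o(99) - 33906)*(35683 + 21177) = ((3 - 1*99**2) - 33906)*(35683 + 21177) = ((3 - 1*9801) - 33906)*56860 = ((3 - 9801) - 33906)*56860 = (-9798 - 33906)*56860 = -43704*56860 = -2485009440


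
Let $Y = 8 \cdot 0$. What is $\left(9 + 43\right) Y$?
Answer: $0$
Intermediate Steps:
$Y = 0$
$\left(9 + 43\right) Y = \left(9 + 43\right) 0 = 52 \cdot 0 = 0$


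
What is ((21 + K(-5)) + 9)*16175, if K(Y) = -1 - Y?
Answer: 549950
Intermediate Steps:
((21 + K(-5)) + 9)*16175 = ((21 + (-1 - 1*(-5))) + 9)*16175 = ((21 + (-1 + 5)) + 9)*16175 = ((21 + 4) + 9)*16175 = (25 + 9)*16175 = 34*16175 = 549950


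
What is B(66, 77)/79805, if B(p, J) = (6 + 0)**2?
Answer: 36/79805 ≈ 0.00045110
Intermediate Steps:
B(p, J) = 36 (B(p, J) = 6**2 = 36)
B(66, 77)/79805 = 36/79805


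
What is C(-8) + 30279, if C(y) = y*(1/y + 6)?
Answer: 30232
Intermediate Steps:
C(y) = y*(6 + 1/y)
C(-8) + 30279 = (1 + 6*(-8)) + 30279 = (1 - 48) + 30279 = -47 + 30279 = 30232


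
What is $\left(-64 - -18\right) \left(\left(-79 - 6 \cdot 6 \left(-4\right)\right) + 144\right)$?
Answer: $-9614$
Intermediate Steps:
$\left(-64 - -18\right) \left(\left(-79 - 6 \cdot 6 \left(-4\right)\right) + 144\right) = \left(-64 + 18\right) \left(\left(-79 - 36 \left(-4\right)\right) + 144\right) = - 46 \left(\left(-79 - -144\right) + 144\right) = - 46 \left(\left(-79 + 144\right) + 144\right) = - 46 \left(65 + 144\right) = \left(-46\right) 209 = -9614$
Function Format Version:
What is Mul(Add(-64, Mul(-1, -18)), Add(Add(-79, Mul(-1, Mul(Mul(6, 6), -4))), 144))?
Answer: -9614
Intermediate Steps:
Mul(Add(-64, Mul(-1, -18)), Add(Add(-79, Mul(-1, Mul(Mul(6, 6), -4))), 144)) = Mul(Add(-64, 18), Add(Add(-79, Mul(-1, Mul(36, -4))), 144)) = Mul(-46, Add(Add(-79, Mul(-1, -144)), 144)) = Mul(-46, Add(Add(-79, 144), 144)) = Mul(-46, Add(65, 144)) = Mul(-46, 209) = -9614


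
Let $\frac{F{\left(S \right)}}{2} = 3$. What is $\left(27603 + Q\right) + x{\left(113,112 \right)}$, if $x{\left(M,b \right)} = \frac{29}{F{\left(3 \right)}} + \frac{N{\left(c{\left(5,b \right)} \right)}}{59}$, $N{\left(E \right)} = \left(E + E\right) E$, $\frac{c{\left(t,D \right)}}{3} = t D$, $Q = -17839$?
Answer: $\frac{37326967}{354} \approx 1.0544 \cdot 10^{5}$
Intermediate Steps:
$F{\left(S \right)} = 6$ ($F{\left(S \right)} = 2 \cdot 3 = 6$)
$c{\left(t,D \right)} = 3 D t$ ($c{\left(t,D \right)} = 3 t D = 3 D t$)
$N{\left(E \right)} = 2 E^{2}$ ($N{\left(E \right)} = 2 E E = 2 E^{2}$)
$x{\left(M,b \right)} = \frac{29}{6} + \frac{450 b^{2}}{59}$ ($x{\left(M,b \right)} = \frac{29}{6} + \frac{2 \left(3 b 5\right)^{2}}{59} = 29 \cdot \frac{1}{6} + 2 \left(15 b\right)^{2} \cdot \frac{1}{59} = \frac{29}{6} + 2 \cdot 225 b^{2} \cdot \frac{1}{59} = \frac{29}{6} + 450 b^{2} \cdot \frac{1}{59} = \frac{29}{6} + \frac{450 b^{2}}{59}$)
$\left(27603 + Q\right) + x{\left(113,112 \right)} = \left(27603 - 17839\right) + \left(\frac{29}{6} + \frac{450 \cdot 112^{2}}{59}\right) = 9764 + \left(\frac{29}{6} + \frac{450}{59} \cdot 12544\right) = 9764 + \left(\frac{29}{6} + \frac{5644800}{59}\right) = 9764 + \frac{33870511}{354} = \frac{37326967}{354}$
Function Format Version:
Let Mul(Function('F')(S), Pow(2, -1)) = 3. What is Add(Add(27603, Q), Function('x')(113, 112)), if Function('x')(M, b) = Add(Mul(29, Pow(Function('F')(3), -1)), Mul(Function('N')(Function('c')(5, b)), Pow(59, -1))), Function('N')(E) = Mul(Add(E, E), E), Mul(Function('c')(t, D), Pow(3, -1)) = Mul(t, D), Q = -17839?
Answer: Rational(37326967, 354) ≈ 1.0544e+5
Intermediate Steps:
Function('F')(S) = 6 (Function('F')(S) = Mul(2, 3) = 6)
Function('c')(t, D) = Mul(3, D, t) (Function('c')(t, D) = Mul(3, Mul(t, D)) = Mul(3, Mul(D, t)) = Mul(3, D, t))
Function('N')(E) = Mul(2, Pow(E, 2)) (Function('N')(E) = Mul(Mul(2, E), E) = Mul(2, Pow(E, 2)))
Function('x')(M, b) = Add(Rational(29, 6), Mul(Rational(450, 59), Pow(b, 2))) (Function('x')(M, b) = Add(Mul(29, Pow(6, -1)), Mul(Mul(2, Pow(Mul(3, b, 5), 2)), Pow(59, -1))) = Add(Mul(29, Rational(1, 6)), Mul(Mul(2, Pow(Mul(15, b), 2)), Rational(1, 59))) = Add(Rational(29, 6), Mul(Mul(2, Mul(225, Pow(b, 2))), Rational(1, 59))) = Add(Rational(29, 6), Mul(Mul(450, Pow(b, 2)), Rational(1, 59))) = Add(Rational(29, 6), Mul(Rational(450, 59), Pow(b, 2))))
Add(Add(27603, Q), Function('x')(113, 112)) = Add(Add(27603, -17839), Add(Rational(29, 6), Mul(Rational(450, 59), Pow(112, 2)))) = Add(9764, Add(Rational(29, 6), Mul(Rational(450, 59), 12544))) = Add(9764, Add(Rational(29, 6), Rational(5644800, 59))) = Add(9764, Rational(33870511, 354)) = Rational(37326967, 354)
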